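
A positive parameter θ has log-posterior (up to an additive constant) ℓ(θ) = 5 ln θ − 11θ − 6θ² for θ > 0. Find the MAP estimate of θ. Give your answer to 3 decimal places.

θ̂_MAP = 0.333

ℓ'(θ) = 5/θ − 11 − 12θ. Setting this to zero and multiplying by θ: 12θ² + 11θ − 5 = 0.
θ = (−11 + √(11² + 4·12·5)) / (2·12) = (−11 + √361) / 24 = (−11 + 19)/24 = 1/3.
ℓ''(θ) = −5/θ² − 12 < 0, confirming a maximum.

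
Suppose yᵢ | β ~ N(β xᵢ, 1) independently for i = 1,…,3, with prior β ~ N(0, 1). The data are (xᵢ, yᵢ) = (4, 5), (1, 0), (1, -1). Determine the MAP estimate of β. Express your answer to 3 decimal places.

log p(β | y) = −Σ(yᵢ − βxᵢ)²/(2·1) − β²/(2·1) + const.
Setting the derivative to zero: Σxᵢ(yᵢ − βxᵢ)/1 − β/1 = 0, so β = Σxᵢyᵢ / (Σxᵢ² + σ²/τ²).
Σxᵢyᵢ = 4·5 + 1·0 + 1·(-1) = 19; Σxᵢ² = 18; σ²/τ² = 1.
β̂_MAP = 19 / (18 + 1) = 19/19 ≈ 1.000.

β̂_MAP = 1.000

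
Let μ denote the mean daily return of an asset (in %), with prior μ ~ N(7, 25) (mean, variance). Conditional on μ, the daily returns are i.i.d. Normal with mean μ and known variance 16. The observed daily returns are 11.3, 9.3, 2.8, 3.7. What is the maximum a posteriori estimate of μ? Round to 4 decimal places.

n = 4; x̄ = (11.3 + 9.3 + 2.8 + 3.7)/4 = 27.1/4 = 6.775.
For a Normal prior and Normal likelihood with known variance, the posterior is Normal; its mode equals its mean, the precision-weighted average.
Prior precision 1/σ₀² = 1/25 = 0.04; data precision n/σ² = 4/16 = 0.25.
μ̂ = (0.04·7 + 0.25·6.775) / (0.04 + 0.25) = 1.97375/0.29 = 1579/232 ≈ 6.8060.

μ̂_MAP = 6.8060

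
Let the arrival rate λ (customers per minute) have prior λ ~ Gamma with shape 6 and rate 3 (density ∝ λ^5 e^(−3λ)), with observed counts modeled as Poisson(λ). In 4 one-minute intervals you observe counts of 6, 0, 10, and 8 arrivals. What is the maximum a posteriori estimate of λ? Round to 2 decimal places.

λ̂_MAP = 4.14

Σxᵢ = 6+0+10+8 = 24, with n = 4.
Posterior ∝ λ^5e^(−3λ) · λ^24e^(−4λ) = λ^29e^(−7λ), i.e. Gamma(shape=30, rate=7).
The mode of a Gamma(a, b) with a ≥ 1 (shape–rate) is (a−1)/b = 29/7 ≈ 4.14.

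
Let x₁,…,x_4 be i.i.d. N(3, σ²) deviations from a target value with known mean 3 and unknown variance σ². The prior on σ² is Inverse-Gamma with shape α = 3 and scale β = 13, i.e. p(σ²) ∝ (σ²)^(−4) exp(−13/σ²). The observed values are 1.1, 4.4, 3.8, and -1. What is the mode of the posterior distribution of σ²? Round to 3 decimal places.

σ̂²_MAP = 4.018

Sum of squared deviations about the known mean: SS = (1.1−3)² + (4.4−3)² + (3.8−3)² + (-1−3)² = 22.21.
The Normal likelihood contributes (σ²)^(−n/2) exp(−SS/(2σ²)), so the posterior is Inverse-Gamma(α + n/2, β + SS/2) = Inverse-Gamma(5, 24.105).
The mode of Inverse-Gamma(a, b) is b/(a+1) = 24.105/6 ≈ 4.018.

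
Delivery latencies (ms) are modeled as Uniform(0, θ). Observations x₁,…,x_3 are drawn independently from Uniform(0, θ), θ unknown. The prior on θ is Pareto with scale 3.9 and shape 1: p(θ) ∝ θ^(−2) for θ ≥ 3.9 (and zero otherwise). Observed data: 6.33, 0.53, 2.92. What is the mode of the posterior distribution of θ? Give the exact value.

θ̂_MAP = 6.33

The Uniform(0, θ) likelihood is θ^(−n) for θ ≥ max(xᵢ), zero otherwise. Here max(xᵢ) = 6.33.
Posterior ∝ θ^(−2) · θ^(−3) = θ^(−5) on θ ≥ max(3.9, 6.33) = 6.33.
This density is strictly decreasing in θ, so the posterior mode lies at the lower boundary of the support.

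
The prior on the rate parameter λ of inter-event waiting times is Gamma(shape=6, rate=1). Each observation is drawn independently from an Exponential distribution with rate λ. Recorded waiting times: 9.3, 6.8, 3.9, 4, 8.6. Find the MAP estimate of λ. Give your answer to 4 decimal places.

λ̂_MAP = 0.2976

The Exponential(rate=λ) likelihood is ∝ λ^n e^(−λΣtᵢ). Here n = 5 and Σtᵢ = 9.3 + 6.8 + 3.9 + 4 + 8.6 = 32.6.
Posterior ∝ λ^5e^(−1λ) · λ^5e^(−32.6λ) = λ^10e^(−33.6λ), i.e. Gamma(11, 33.6).
Mode = (a−1)/b = 10/33.6 ≈ 0.2976.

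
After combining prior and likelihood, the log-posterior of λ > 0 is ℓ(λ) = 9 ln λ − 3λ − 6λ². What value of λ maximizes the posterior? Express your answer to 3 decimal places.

λ̂_MAP = 0.750

ℓ'(λ) = 9/λ − 3 − 12λ. Setting this to zero and multiplying by λ: 12λ² + 3λ − 9 = 0.
λ = (−3 + √(3² + 4·12·9)) / (2·12) = (−3 + √441) / 24 = (−3 + 21)/24 = 3/4.
ℓ''(λ) = −9/λ² − 12 < 0, confirming a maximum.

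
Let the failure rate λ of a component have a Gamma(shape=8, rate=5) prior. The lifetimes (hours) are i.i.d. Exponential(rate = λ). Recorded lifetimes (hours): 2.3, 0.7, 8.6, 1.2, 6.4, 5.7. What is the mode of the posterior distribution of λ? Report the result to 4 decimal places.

The Exponential(rate=λ) likelihood is ∝ λ^n e^(−λΣtᵢ). Here n = 6 and Σtᵢ = 2.3 + 0.7 + 8.6 + 1.2 + 6.4 + 5.7 = 24.9.
Posterior ∝ λ^7e^(−5λ) · λ^6e^(−24.9λ) = λ^13e^(−29.9λ), i.e. Gamma(14, 29.9).
Mode = (a−1)/b = 13/29.9 ≈ 0.4348.

λ̂_MAP = 0.4348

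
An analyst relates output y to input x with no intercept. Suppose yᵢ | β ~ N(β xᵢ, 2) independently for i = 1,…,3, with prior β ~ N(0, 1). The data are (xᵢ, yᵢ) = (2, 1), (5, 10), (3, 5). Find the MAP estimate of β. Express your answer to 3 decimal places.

log p(β | y) = −Σ(yᵢ − βxᵢ)²/(2·2) − β²/(2·1) + const.
Setting the derivative to zero: Σxᵢ(yᵢ − βxᵢ)/2 − β/1 = 0, so β = Σxᵢyᵢ / (Σxᵢ² + σ²/τ²).
Σxᵢyᵢ = 2·1 + 5·10 + 3·5 = 67; Σxᵢ² = 38; σ²/τ² = 2.
β̂_MAP = 67 / (38 + 2) = 67/40 ≈ 1.675.

β̂_MAP = 1.675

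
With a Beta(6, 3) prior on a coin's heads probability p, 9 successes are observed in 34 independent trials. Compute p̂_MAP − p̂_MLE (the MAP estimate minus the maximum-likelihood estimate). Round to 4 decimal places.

MAP − MLE = 0.0768

Posterior is Beta(15, 28); MAP = (15−1)/(43−2) = 14/41 ≈ 0.34146.
MLE ignores the prior: p̂_MLE = k/n = 9/34 ≈ 0.26471.
Difference = 14/41 − 9/34 = 107/1394 ≈ 0.0768.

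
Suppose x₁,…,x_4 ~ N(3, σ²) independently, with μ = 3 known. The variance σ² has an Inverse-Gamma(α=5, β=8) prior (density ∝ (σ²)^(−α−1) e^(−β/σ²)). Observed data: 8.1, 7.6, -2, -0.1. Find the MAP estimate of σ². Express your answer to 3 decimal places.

Sum of squared deviations about the known mean: SS = (8.1−3)² + (7.6−3)² + (-2−3)² + (-0.1−3)² = 81.78.
The Normal likelihood contributes (σ²)^(−n/2) exp(−SS/(2σ²)), so the posterior is Inverse-Gamma(α + n/2, β + SS/2) = Inverse-Gamma(7, 48.89).
The mode of Inverse-Gamma(a, b) is b/(a+1) = 48.89/8 ≈ 6.111.

σ̂²_MAP = 6.111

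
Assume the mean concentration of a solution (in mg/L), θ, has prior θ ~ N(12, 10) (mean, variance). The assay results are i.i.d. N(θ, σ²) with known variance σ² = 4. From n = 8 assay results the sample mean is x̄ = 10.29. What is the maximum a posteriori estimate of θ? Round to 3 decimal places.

θ̂_MAP = 10.371

n = 8, x̄ = 10.29.
For a Normal prior and Normal likelihood with known variance, the posterior is Normal; its mode equals its mean, the precision-weighted average.
Prior precision 1/σ₀² = 1/10 = 0.1; data precision n/σ² = 8/4 = 2.
θ̂ = (0.1·12 + 2·10.29) / (0.1 + 2) = 21.78/2.1 = 363/35 ≈ 10.371.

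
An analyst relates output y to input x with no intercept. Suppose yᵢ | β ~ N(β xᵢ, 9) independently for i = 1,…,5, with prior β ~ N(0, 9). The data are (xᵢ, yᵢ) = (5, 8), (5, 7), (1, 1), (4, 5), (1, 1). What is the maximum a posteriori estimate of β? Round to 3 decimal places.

β̂_MAP = 1.406

log p(β | y) = −Σ(yᵢ − βxᵢ)²/(2·9) − β²/(2·9) + const.
Setting the derivative to zero: Σxᵢ(yᵢ − βxᵢ)/9 − β/9 = 0, so β = Σxᵢyᵢ / (Σxᵢ² + σ²/τ²).
Σxᵢyᵢ = 5·8 + 5·7 + 1·1 + 4·5 + 1·1 = 97; Σxᵢ² = 68; σ²/τ² = 1.
β̂_MAP = 97 / (68 + 1) = 97/69 ≈ 1.406.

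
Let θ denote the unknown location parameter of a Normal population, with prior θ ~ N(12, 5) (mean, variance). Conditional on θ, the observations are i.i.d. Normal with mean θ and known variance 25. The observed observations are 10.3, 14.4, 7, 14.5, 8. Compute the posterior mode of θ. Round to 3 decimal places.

θ̂_MAP = 11.420

n = 5; x̄ = (10.3 + 14.4 + 7 + 14.5 + 8)/5 = 54.2/5 = 10.84.
For a Normal prior and Normal likelihood with known variance, the posterior is Normal; its mode equals its mean, the precision-weighted average.
Prior precision 1/σ₀² = 1/5 = 0.2; data precision n/σ² = 5/25 = 0.2.
θ̂ = (0.2·12 + 0.2·10.84) / (0.2 + 0.2) = 4.568/0.4 = 11.420.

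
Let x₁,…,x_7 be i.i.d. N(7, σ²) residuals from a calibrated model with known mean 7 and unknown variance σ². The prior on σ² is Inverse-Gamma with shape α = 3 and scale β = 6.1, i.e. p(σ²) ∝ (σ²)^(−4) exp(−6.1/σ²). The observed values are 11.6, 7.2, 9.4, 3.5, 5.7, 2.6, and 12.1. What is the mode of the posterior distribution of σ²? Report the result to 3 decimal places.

Sum of squared deviations about the known mean: SS = (11.6−7)² + (7.2−7)² + (9.4−7)² + (3.5−7)² + (5.7−7)² + (2.6−7)² + (12.1−7)² = 86.27.
The Normal likelihood contributes (σ²)^(−n/2) exp(−SS/(2σ²)), so the posterior is Inverse-Gamma(α + n/2, β + SS/2) = Inverse-Gamma(6.5, 49.235).
The mode of Inverse-Gamma(a, b) is b/(a+1) = 49.235/7.5 ≈ 6.565.

σ̂²_MAP = 6.565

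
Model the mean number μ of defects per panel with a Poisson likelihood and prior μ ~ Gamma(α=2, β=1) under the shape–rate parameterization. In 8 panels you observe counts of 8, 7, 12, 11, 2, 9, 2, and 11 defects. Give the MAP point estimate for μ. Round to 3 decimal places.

Σxᵢ = 8+7+12+11+2+9+2+11 = 62, with n = 8.
Posterior ∝ μe^(−1μ) · μ^62e^(−8μ) = μ^63e^(−9μ), i.e. Gamma(shape=64, rate=9).
The mode of a Gamma(a, b) with a ≥ 1 (shape–rate) is (a−1)/b = 63/9 ≈ 7.000.

μ̂_MAP = 7.000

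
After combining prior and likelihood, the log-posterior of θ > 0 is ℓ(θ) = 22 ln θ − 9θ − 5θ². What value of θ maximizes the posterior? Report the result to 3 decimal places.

ℓ'(θ) = 22/θ − 9 − 10θ. Setting this to zero and multiplying by θ: 10θ² + 9θ − 22 = 0.
θ = (−9 + √(9² + 4·10·22)) / (2·10) = (−9 + √961) / 20 = (−9 + 31)/20 = 11/10.
ℓ''(θ) = −22/θ² − 10 < 0, confirming a maximum.

θ̂_MAP = 1.100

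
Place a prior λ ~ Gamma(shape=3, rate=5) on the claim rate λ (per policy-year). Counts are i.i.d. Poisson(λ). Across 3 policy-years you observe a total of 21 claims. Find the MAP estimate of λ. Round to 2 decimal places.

Σxᵢ = 21, n = 3.
Posterior ∝ λ^2e^(−5λ) · λ^21e^(−3λ) = λ^23e^(−8λ), i.e. Gamma(shape=24, rate=8).
The mode of a Gamma(a, b) with a ≥ 1 (shape–rate) is (a−1)/b = 23/8 ≈ 2.88.

λ̂_MAP = 2.88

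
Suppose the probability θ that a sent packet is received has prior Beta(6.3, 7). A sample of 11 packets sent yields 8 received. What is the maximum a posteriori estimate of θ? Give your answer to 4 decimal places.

θ̂_MAP = 0.5964

Prior: Beta(6.3, 7).
Data: 8 successes in 11 trials. The binomial likelihood contributes θ^8(1−θ)^3, so the posterior is Beta(6.3+8, 7+3) = Beta(14.3, 10).
For Beta(a, b) with a, b > 1 the mode is (a−1)/(a+b−2) = 13.3/22.3 ≈ 0.5964.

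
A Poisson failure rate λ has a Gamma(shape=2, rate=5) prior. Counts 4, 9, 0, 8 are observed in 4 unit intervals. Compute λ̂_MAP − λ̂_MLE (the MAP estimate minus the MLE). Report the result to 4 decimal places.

MAP − MLE = -2.8056

Σxᵢ = 21. Posterior is Gamma(23, 9); MAP = (23−1)/9 = 22/9 ≈ 2.44444.
MLE = x̄ = 21/4 ≈ 5.25000.
Difference = 22/9 − 21/4 = -101/36 ≈ -2.8056.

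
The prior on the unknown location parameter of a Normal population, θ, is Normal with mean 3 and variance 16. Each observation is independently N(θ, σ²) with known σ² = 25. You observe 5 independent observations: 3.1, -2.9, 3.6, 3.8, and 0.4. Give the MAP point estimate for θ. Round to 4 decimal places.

n = 5; x̄ = (3.1 + (-2.9) + 3.6 + 3.8 + 0.4)/5 = 8/5 = 1.6.
For a Normal prior and Normal likelihood with known variance, the posterior is Normal; its mode equals its mean, the precision-weighted average.
Prior precision 1/σ₀² = 1/16 = 0.0625; data precision n/σ² = 5/25 = 0.2.
θ̂ = (0.0625·3 + 0.2·1.6) / (0.0625 + 0.2) = 0.5075/0.2625 = 29/15 ≈ 1.9333.

θ̂_MAP = 1.9333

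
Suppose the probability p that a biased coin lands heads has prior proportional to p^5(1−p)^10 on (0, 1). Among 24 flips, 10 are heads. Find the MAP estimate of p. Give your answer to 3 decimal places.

The prior density ∝ p^5(1−p)^10 is the kernel of Beta(6, 11).
Data: 10 successes in 24 trials. The binomial likelihood contributes p^10(1−p)^14, so the posterior is Beta(6+10, 11+14) = Beta(16, 25).
For Beta(a, b) with a, b > 1 the mode is (a−1)/(a+b−2) = 15/39 ≈ 0.385.

p̂_MAP = 0.385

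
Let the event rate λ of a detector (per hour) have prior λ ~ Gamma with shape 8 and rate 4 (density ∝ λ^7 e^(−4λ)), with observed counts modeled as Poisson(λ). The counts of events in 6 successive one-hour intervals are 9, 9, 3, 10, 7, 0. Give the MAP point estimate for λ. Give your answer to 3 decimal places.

Σxᵢ = 9+9+3+10+7+0 = 38, with n = 6.
Posterior ∝ λ^7e^(−4λ) · λ^38e^(−6λ) = λ^45e^(−10λ), i.e. Gamma(shape=46, rate=10).
The mode of a Gamma(a, b) with a ≥ 1 (shape–rate) is (a−1)/b = 45/10 ≈ 4.500.

λ̂_MAP = 4.500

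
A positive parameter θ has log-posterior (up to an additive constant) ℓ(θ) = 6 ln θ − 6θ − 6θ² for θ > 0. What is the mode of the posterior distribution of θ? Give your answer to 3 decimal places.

θ̂_MAP = 0.500

ℓ'(θ) = 6/θ − 6 − 12θ. Setting this to zero and multiplying by θ: 12θ² + 6θ − 6 = 0.
θ = (−6 + √(6² + 4·12·6)) / (2·12) = (−6 + √324) / 24 = (−6 + 18)/24 = 1/2.
ℓ''(θ) = −6/θ² − 12 < 0, confirming a maximum.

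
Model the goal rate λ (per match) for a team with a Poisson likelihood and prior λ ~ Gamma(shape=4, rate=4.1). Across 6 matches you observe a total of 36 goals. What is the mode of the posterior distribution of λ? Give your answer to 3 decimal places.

λ̂_MAP = 3.861

Σxᵢ = 36, n = 6.
Posterior ∝ λ^3e^(−4.1λ) · λ^36e^(−6λ) = λ^39e^(−10.1λ), i.e. Gamma(shape=40, rate=10.1).
The mode of a Gamma(a, b) with a ≥ 1 (shape–rate) is (a−1)/b = 39/10.1 ≈ 3.861.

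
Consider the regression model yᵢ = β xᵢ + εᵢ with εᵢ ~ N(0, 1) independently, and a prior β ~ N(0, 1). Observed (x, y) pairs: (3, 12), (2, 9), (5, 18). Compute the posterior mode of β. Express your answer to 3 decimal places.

β̂_MAP = 3.692

log p(β | y) = −Σ(yᵢ − βxᵢ)²/(2·1) − β²/(2·1) + const.
Setting the derivative to zero: Σxᵢ(yᵢ − βxᵢ)/1 − β/1 = 0, so β = Σxᵢyᵢ / (Σxᵢ² + σ²/τ²).
Σxᵢyᵢ = 3·12 + 2·9 + 5·18 = 144; Σxᵢ² = 38; σ²/τ² = 1.
β̂_MAP = 144 / (38 + 1) = 144/39 ≈ 3.692.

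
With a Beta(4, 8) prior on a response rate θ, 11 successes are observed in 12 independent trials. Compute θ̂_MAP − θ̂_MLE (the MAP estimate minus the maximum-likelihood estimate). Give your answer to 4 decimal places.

MAP − MLE = -0.2803

Posterior is Beta(15, 9); MAP = (15−1)/(24−2) = 14/22 ≈ 0.63636.
MLE ignores the prior: θ̂_MLE = k/n = 11/12 ≈ 0.91667.
Difference = 14/22 − 11/12 = -37/132 ≈ -0.2803.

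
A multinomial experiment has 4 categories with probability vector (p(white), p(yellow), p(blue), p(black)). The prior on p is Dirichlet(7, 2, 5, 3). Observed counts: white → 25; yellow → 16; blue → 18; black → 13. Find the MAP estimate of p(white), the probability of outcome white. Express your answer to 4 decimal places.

The posterior is Dirichlet(αᵢ + nᵢ) = Dirichlet(32, 18, 23, 16).
For a Dirichlet(a₁,…,a_K) with all aᵢ > 1, the mode has j-th component (aⱼ − 1)/(Σaᵢ − K).
Here Σaᵢ = 89 and K = 4, so p(white) = (32 − 1)/(89 − 4) = 31/85 ≈ 0.3647.

MAP estimate of p(white) = 0.3647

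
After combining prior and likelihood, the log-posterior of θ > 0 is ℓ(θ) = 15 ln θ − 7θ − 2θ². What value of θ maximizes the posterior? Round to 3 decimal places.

θ̂_MAP = 1.250

ℓ'(θ) = 15/θ − 7 − 4θ. Setting this to zero and multiplying by θ: 4θ² + 7θ − 15 = 0.
θ = (−7 + √(7² + 4·4·15)) / (2·4) = (−7 + √289) / 8 = (−7 + 17)/8 = 5/4.
ℓ''(θ) = −15/θ² − 4 < 0, confirming a maximum.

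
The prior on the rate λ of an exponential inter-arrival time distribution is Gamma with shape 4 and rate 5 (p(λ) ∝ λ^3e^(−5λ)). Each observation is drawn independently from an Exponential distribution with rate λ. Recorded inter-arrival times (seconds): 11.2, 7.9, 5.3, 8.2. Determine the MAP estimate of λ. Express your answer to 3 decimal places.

λ̂_MAP = 0.186

The Exponential(rate=λ) likelihood is ∝ λ^n e^(−λΣtᵢ). Here n = 4 and Σtᵢ = 11.2 + 7.9 + 5.3 + 8.2 = 32.6.
Posterior ∝ λ^3e^(−5λ) · λ^4e^(−32.6λ) = λ^7e^(−37.6λ), i.e. Gamma(8, 37.6).
Mode = (a−1)/b = 7/37.6 ≈ 0.186.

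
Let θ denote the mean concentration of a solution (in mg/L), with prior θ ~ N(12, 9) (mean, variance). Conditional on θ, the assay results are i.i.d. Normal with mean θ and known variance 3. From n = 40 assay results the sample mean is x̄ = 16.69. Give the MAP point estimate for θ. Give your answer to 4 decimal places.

θ̂_MAP = 16.6512

n = 40, x̄ = 16.69.
For a Normal prior and Normal likelihood with known variance, the posterior is Normal; its mode equals its mean, the precision-weighted average.
Prior precision 1/σ₀² = 1/9; data precision n/σ² = 40/3.
θ̂ = ((1/9)·12 + (40/3)·16.69) / (1/9 + 40/3) = (3358/15)/(121/9) = 10074/605 ≈ 16.6512.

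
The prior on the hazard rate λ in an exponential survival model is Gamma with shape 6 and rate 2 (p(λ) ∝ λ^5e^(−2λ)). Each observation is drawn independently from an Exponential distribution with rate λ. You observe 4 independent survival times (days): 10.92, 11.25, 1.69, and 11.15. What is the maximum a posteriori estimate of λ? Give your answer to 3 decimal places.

The Exponential(rate=λ) likelihood is ∝ λ^n e^(−λΣtᵢ). Here n = 4 and Σtᵢ = 10.92 + 11.25 + 1.69 + 11.15 = 35.01.
Posterior ∝ λ^5e^(−2λ) · λ^4e^(−35.01λ) = λ^9e^(−37.01λ), i.e. Gamma(10, 37.01).
Mode = (a−1)/b = 9/37.01 ≈ 0.243.

λ̂_MAP = 0.243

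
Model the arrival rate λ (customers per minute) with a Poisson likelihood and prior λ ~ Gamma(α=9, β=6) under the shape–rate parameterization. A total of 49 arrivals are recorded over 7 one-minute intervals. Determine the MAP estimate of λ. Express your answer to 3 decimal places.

λ̂_MAP = 4.385

Σxᵢ = 49, n = 7.
Posterior ∝ λ^8e^(−6λ) · λ^49e^(−7λ) = λ^57e^(−13λ), i.e. Gamma(shape=58, rate=13).
The mode of a Gamma(a, b) with a ≥ 1 (shape–rate) is (a−1)/b = 57/13 ≈ 4.385.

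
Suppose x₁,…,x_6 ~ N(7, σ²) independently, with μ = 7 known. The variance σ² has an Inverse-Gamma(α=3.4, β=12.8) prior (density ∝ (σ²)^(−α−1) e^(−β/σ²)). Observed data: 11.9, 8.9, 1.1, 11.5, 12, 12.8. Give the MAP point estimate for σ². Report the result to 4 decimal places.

σ̂²_MAP = 11.2784

Sum of squared deviations about the known mean: SS = (11.9−7)² + (8.9−7)² + (1.1−7)² + (11.5−7)² + (12−7)² + (12.8−7)² = 141.32.
The Normal likelihood contributes (σ²)^(−n/2) exp(−SS/(2σ²)), so the posterior is Inverse-Gamma(α + n/2, β + SS/2) = Inverse-Gamma(6.4, 83.46).
The mode of Inverse-Gamma(a, b) is b/(a+1) = 83.46/7.4 ≈ 11.2784.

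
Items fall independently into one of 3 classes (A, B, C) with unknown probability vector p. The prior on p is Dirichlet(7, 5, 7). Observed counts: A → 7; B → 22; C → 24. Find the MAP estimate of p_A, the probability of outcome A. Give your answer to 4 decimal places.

MAP estimate of p_A = 0.1884

The posterior is Dirichlet(αᵢ + nᵢ) = Dirichlet(14, 27, 31).
For a Dirichlet(a₁,…,a_K) with all aᵢ > 1, the mode has j-th component (aⱼ − 1)/(Σaᵢ − K).
Here Σaᵢ = 72 and K = 3, so p_A = (14 − 1)/(72 − 3) = 13/69 ≈ 0.1884.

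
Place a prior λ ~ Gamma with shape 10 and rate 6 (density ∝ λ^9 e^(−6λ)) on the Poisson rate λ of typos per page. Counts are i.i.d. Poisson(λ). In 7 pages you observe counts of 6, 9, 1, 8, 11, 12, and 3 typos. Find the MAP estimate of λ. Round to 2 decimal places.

λ̂_MAP = 4.54

Σxᵢ = 6+9+1+8+11+12+3 = 50, with n = 7.
Posterior ∝ λ^9e^(−6λ) · λ^50e^(−7λ) = λ^59e^(−13λ), i.e. Gamma(shape=60, rate=13).
The mode of a Gamma(a, b) with a ≥ 1 (shape–rate) is (a−1)/b = 59/13 ≈ 4.54.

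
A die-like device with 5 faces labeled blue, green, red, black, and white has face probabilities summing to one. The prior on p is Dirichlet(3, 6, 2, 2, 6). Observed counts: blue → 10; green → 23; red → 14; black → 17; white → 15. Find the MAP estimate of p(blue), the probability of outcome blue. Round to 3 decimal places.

MAP estimate of p(blue) = 0.129

The posterior is Dirichlet(αᵢ + nᵢ) = Dirichlet(13, 29, 16, 19, 21).
For a Dirichlet(a₁,…,a_K) with all aᵢ > 1, the mode has j-th component (aⱼ − 1)/(Σaᵢ − K).
Here Σaᵢ = 98 and K = 5, so p(blue) = (13 − 1)/(98 − 5) = 12/93 ≈ 0.129.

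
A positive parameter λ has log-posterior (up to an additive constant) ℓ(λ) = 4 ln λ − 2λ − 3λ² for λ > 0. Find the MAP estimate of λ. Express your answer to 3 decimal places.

λ̂_MAP = 0.667

ℓ'(λ) = 4/λ − 2 − 6λ. Setting this to zero and multiplying by λ: 6λ² + 2λ − 4 = 0.
λ = (−2 + √(2² + 4·6·4)) / (2·6) = (−2 + √100) / 12 = (−2 + 10)/12 = 2/3.
ℓ''(λ) = −4/λ² − 6 < 0, confirming a maximum.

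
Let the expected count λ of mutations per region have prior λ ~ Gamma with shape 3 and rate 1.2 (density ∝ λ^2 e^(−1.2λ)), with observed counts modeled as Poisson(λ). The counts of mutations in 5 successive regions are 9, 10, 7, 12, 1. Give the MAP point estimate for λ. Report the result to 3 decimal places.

Σxᵢ = 9+10+7+12+1 = 39, with n = 5.
Posterior ∝ λ^2e^(−1.2λ) · λ^39e^(−5λ) = λ^41e^(−6.2λ), i.e. Gamma(shape=42, rate=6.2).
The mode of a Gamma(a, b) with a ≥ 1 (shape–rate) is (a−1)/b = 41/6.2 ≈ 6.613.

λ̂_MAP = 6.613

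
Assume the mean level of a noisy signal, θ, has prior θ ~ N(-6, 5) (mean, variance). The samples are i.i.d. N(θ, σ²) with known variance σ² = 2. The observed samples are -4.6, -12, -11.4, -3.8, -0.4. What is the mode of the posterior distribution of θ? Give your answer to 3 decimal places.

n = 5; x̄ = ((-4.6) + (-12) + (-11.4) + (-3.8) + (-0.4))/5 = -32.2/5 = -6.44.
For a Normal prior and Normal likelihood with known variance, the posterior is Normal; its mode equals its mean, the precision-weighted average.
Prior precision 1/σ₀² = 1/5 = 0.2; data precision n/σ² = 5/2 = 2.5.
θ̂ = (0.2·(-6) + 2.5·(-6.44)) / (0.2 + 2.5) = (-17.3)/2.7 = -173/27 ≈ -6.407.

θ̂_MAP = -6.407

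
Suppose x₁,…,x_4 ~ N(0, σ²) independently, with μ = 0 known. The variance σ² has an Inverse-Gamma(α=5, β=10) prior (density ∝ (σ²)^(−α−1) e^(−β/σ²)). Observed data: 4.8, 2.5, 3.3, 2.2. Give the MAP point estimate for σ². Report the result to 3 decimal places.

Sum of squared deviations about the known mean: SS = (4.8−0)² + (2.5−0)² + (3.3−0)² + (2.2−0)² = 45.02.
The Normal likelihood contributes (σ²)^(−n/2) exp(−SS/(2σ²)), so the posterior is Inverse-Gamma(α + n/2, β + SS/2) = Inverse-Gamma(7, 32.51).
The mode of Inverse-Gamma(a, b) is b/(a+1) = 32.51/8 ≈ 4.064.

σ̂²_MAP = 4.064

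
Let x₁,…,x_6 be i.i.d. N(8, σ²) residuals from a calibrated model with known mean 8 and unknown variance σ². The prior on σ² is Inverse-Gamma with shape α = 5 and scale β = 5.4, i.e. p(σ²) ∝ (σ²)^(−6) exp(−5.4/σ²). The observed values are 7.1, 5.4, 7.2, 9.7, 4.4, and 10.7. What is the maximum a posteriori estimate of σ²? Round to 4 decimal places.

σ̂²_MAP = 2.3417

Sum of squared deviations about the known mean: SS = (7.1−8)² + (5.4−8)² + (7.2−8)² + (9.7−8)² + (4.4−8)² + (10.7−8)² = 31.35.
The Normal likelihood contributes (σ²)^(−n/2) exp(−SS/(2σ²)), so the posterior is Inverse-Gamma(α + n/2, β + SS/2) = Inverse-Gamma(8, 21.075).
The mode of Inverse-Gamma(a, b) is b/(a+1) = 21.075/9 ≈ 2.3417.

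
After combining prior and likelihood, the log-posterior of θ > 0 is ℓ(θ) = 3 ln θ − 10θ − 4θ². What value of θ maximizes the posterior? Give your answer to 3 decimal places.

θ̂_MAP = 0.250

ℓ'(θ) = 3/θ − 10 − 8θ. Setting this to zero and multiplying by θ: 8θ² + 10θ − 3 = 0.
θ = (−10 + √(10² + 4·8·3)) / (2·8) = (−10 + √196) / 16 = (−10 + 14)/16 = 1/4.
ℓ''(θ) = −3/θ² − 8 < 0, confirming a maximum.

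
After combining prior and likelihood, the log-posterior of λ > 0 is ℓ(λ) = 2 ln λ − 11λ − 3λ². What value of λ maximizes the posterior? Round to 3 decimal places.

ℓ'(λ) = 2/λ − 11 − 6λ. Setting this to zero and multiplying by λ: 6λ² + 11λ − 2 = 0.
λ = (−11 + √(11² + 4·6·2)) / (2·6) = (−11 + √169) / 12 = (−11 + 13)/12 = 1/6.
ℓ''(λ) = −2/λ² − 6 < 0, confirming a maximum.

λ̂_MAP = 0.167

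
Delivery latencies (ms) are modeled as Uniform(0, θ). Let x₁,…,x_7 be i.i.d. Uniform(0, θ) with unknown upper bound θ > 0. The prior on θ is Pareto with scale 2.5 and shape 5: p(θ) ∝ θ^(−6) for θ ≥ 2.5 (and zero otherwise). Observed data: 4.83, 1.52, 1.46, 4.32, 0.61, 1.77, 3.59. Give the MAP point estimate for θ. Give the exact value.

θ̂_MAP = 4.83

The Uniform(0, θ) likelihood is θ^(−n) for θ ≥ max(xᵢ), zero otherwise. Here max(xᵢ) = 4.83.
Posterior ∝ θ^(−6) · θ^(−7) = θ^(−13) on θ ≥ max(2.5, 4.83) = 4.83.
This density is strictly decreasing in θ, so the posterior mode lies at the lower boundary of the support.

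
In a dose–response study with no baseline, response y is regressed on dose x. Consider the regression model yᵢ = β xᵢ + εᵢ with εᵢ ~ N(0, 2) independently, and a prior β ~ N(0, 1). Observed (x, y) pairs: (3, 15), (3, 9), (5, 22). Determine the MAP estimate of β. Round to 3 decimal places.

log p(β | y) = −Σ(yᵢ − βxᵢ)²/(2·2) − β²/(2·1) + const.
Setting the derivative to zero: Σxᵢ(yᵢ − βxᵢ)/2 − β/1 = 0, so β = Σxᵢyᵢ / (Σxᵢ² + σ²/τ²).
Σxᵢyᵢ = 3·15 + 3·9 + 5·22 = 182; Σxᵢ² = 43; σ²/τ² = 2.
β̂_MAP = 182 / (43 + 2) = 182/45 ≈ 4.044.

β̂_MAP = 4.044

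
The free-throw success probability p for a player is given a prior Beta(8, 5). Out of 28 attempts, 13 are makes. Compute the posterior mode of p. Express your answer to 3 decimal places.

p̂_MAP = 0.513

Prior: Beta(8, 5).
Data: 13 successes in 28 trials. The binomial likelihood contributes p^13(1−p)^15, so the posterior is Beta(8+13, 5+15) = Beta(21, 20).
For Beta(a, b) with a, b > 1 the mode is (a−1)/(a+b−2) = 20/39 ≈ 0.513.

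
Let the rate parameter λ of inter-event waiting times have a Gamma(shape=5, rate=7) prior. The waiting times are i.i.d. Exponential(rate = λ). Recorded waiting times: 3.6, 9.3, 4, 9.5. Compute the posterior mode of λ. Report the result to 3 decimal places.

The Exponential(rate=λ) likelihood is ∝ λ^n e^(−λΣtᵢ). Here n = 4 and Σtᵢ = 3.6 + 9.3 + 4 + 9.5 = 26.4.
Posterior ∝ λ^4e^(−7λ) · λ^4e^(−26.4λ) = λ^8e^(−33.4λ), i.e. Gamma(9, 33.4).
Mode = (a−1)/b = 8/33.4 ≈ 0.240.

λ̂_MAP = 0.240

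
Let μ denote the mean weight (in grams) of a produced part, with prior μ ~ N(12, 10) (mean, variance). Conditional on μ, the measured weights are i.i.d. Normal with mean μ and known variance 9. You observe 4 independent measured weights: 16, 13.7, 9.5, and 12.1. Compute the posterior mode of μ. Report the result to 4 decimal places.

μ̂_MAP = 12.6735

n = 4; x̄ = (16 + 13.7 + 9.5 + 12.1)/4 = 51.3/4 = 12.825.
For a Normal prior and Normal likelihood with known variance, the posterior is Normal; its mode equals its mean, the precision-weighted average.
Prior precision 1/σ₀² = 1/10 = 0.1; data precision n/σ² = 4/9.
μ̂ = (0.1·12 + (4/9)·12.825) / (0.1 + 4/9) = 6.9/(49/90) = 621/49 ≈ 12.6735.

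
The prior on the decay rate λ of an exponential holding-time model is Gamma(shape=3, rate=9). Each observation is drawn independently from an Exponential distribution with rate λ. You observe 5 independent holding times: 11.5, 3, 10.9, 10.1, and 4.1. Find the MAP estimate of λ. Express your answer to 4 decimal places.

λ̂_MAP = 0.1440

The Exponential(rate=λ) likelihood is ∝ λ^n e^(−λΣtᵢ). Here n = 5 and Σtᵢ = 11.5 + 3 + 10.9 + 10.1 + 4.1 = 39.6.
Posterior ∝ λ^2e^(−9λ) · λ^5e^(−39.6λ) = λ^7e^(−48.6λ), i.e. Gamma(8, 48.6).
Mode = (a−1)/b = 7/48.6 ≈ 0.1440.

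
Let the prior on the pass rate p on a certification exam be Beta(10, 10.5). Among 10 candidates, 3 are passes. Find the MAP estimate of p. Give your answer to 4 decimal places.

p̂_MAP = 0.4211

Prior: Beta(10, 10.5).
Data: 3 successes in 10 trials. The binomial likelihood contributes p^3(1−p)^7, so the posterior is Beta(10+3, 10.5+7) = Beta(13, 17.5).
For Beta(a, b) with a, b > 1 the mode is (a−1)/(a+b−2) = 12/28.5 ≈ 0.4211.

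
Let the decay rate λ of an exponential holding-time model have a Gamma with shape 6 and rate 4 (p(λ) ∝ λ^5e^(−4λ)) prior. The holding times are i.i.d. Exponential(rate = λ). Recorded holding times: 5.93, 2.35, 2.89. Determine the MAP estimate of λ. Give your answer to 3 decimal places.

λ̂_MAP = 0.527

The Exponential(rate=λ) likelihood is ∝ λ^n e^(−λΣtᵢ). Here n = 3 and Σtᵢ = 5.93 + 2.35 + 2.89 = 11.17.
Posterior ∝ λ^5e^(−4λ) · λ^3e^(−11.17λ) = λ^8e^(−15.17λ), i.e. Gamma(9, 15.17).
Mode = (a−1)/b = 8/15.17 ≈ 0.527.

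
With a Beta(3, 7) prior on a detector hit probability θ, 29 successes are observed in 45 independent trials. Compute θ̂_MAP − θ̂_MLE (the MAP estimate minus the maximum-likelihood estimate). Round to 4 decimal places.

MAP − MLE = -0.0595

Posterior is Beta(32, 23); MAP = (32−1)/(55−2) = 31/53 ≈ 0.58491.
MLE ignores the prior: θ̂_MLE = k/n = 29/45 ≈ 0.64444.
Difference = 31/53 − 29/45 = -142/2385 ≈ -0.0595.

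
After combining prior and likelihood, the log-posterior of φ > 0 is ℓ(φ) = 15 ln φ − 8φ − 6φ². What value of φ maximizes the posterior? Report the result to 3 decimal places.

φ̂_MAP = 0.833

ℓ'(φ) = 15/φ − 8 − 12φ. Setting this to zero and multiplying by φ: 12φ² + 8φ − 15 = 0.
φ = (−8 + √(8² + 4·12·15)) / (2·12) = (−8 + √784) / 24 = (−8 + 28)/24 = 5/6.
ℓ''(φ) = −15/φ² − 12 < 0, confirming a maximum.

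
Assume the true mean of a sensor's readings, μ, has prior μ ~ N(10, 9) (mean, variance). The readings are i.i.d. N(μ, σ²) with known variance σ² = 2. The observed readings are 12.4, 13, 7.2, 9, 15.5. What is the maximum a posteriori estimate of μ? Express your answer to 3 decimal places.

μ̂_MAP = 11.360

n = 5; x̄ = (12.4 + 13 + 7.2 + 9 + 15.5)/5 = 57.1/5 = 11.42.
For a Normal prior and Normal likelihood with known variance, the posterior is Normal; its mode equals its mean, the precision-weighted average.
Prior precision 1/σ₀² = 1/9; data precision n/σ² = 5/2 = 2.5.
μ̂ = ((1/9)·10 + 2.5·11.42) / (1/9 + 2.5) = (5339/180)/(47/18) = 5339/470 ≈ 11.360.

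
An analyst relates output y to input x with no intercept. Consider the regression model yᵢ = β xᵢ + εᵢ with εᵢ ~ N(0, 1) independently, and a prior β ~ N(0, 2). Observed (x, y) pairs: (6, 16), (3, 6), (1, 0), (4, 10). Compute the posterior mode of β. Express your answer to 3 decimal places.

β̂_MAP = 2.464

log p(β | y) = −Σ(yᵢ − βxᵢ)²/(2·1) − β²/(2·2) + const.
Setting the derivative to zero: Σxᵢ(yᵢ − βxᵢ)/1 − β/2 = 0, so β = Σxᵢyᵢ / (Σxᵢ² + σ²/τ²).
Σxᵢyᵢ = 6·16 + 3·6 + 1·0 + 4·10 = 154; Σxᵢ² = 62; σ²/τ² = 0.5.
β̂_MAP = 154 / (62 + 0.5) = 154/62.5 ≈ 2.464.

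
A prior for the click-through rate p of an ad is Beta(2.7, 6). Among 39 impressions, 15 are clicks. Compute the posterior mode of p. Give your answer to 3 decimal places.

Prior: Beta(2.7, 6).
Data: 15 successes in 39 trials. The binomial likelihood contributes p^15(1−p)^24, so the posterior is Beta(2.7+15, 6+24) = Beta(17.7, 30).
For Beta(a, b) with a, b > 1 the mode is (a−1)/(a+b−2) = 16.7/45.7 ≈ 0.365.

p̂_MAP = 0.365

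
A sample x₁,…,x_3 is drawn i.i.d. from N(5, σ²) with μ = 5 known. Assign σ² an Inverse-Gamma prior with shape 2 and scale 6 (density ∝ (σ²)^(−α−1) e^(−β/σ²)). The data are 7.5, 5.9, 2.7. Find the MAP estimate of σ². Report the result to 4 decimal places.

σ̂²_MAP = 2.7056

Sum of squared deviations about the known mean: SS = (7.5−5)² + (5.9−5)² + (2.7−5)² = 12.35.
The Normal likelihood contributes (σ²)^(−n/2) exp(−SS/(2σ²)), so the posterior is Inverse-Gamma(α + n/2, β + SS/2) = Inverse-Gamma(3.5, 12.175).
The mode of Inverse-Gamma(a, b) is b/(a+1) = 12.175/4.5 ≈ 2.7056.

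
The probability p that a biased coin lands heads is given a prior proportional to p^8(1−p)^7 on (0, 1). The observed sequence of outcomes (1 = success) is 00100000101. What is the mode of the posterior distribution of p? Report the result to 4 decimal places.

The prior density ∝ p^8(1−p)^7 is the kernel of Beta(9, 8).
Data: 3 successes in 11 trials (from the sequence). The binomial likelihood contributes p^3(1−p)^8, so the posterior is Beta(9+3, 8+8) = Beta(12, 16).
For Beta(a, b) with a, b > 1 the mode is (a−1)/(a+b−2) = 11/26 ≈ 0.4231.

p̂_MAP = 0.4231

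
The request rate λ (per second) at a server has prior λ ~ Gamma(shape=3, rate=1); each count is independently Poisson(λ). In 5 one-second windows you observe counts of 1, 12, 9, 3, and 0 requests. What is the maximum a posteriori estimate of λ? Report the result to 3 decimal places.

λ̂_MAP = 4.500

Σxᵢ = 1+12+9+3+0 = 25, with n = 5.
Posterior ∝ λ^2e^(−1λ) · λ^25e^(−5λ) = λ^27e^(−6λ), i.e. Gamma(shape=28, rate=6).
The mode of a Gamma(a, b) with a ≥ 1 (shape–rate) is (a−1)/b = 27/6 ≈ 4.500.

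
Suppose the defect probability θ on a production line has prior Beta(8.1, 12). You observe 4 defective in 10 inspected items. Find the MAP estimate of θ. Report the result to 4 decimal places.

Prior: Beta(8.1, 12).
Data: 4 successes in 10 trials. The binomial likelihood contributes θ^4(1−θ)^6, so the posterior is Beta(8.1+4, 12+6) = Beta(12.1, 18).
For Beta(a, b) with a, b > 1 the mode is (a−1)/(a+b−2) = 11.1/28.1 ≈ 0.3950.

θ̂_MAP = 0.3950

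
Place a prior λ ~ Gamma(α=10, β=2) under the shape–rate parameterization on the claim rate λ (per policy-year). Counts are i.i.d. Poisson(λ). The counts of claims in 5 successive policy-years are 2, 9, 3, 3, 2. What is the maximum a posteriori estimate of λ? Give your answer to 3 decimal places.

Σxᵢ = 2+9+3+3+2 = 19, with n = 5.
Posterior ∝ λ^9e^(−2λ) · λ^19e^(−5λ) = λ^28e^(−7λ), i.e. Gamma(shape=29, rate=7).
The mode of a Gamma(a, b) with a ≥ 1 (shape–rate) is (a−1)/b = 28/7 ≈ 4.000.

λ̂_MAP = 4.000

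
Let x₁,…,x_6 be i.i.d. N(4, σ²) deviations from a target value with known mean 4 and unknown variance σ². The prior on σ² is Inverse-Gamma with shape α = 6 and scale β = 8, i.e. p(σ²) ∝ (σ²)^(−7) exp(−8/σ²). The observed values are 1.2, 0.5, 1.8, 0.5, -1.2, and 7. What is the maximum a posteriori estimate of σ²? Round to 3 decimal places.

σ̂²_MAP = 4.461

Sum of squared deviations about the known mean: SS = (1.2−4)² + (0.5−4)² + (1.8−4)² + (0.5−4)² + (-1.2−4)² + (7−4)² = 73.22.
The Normal likelihood contributes (σ²)^(−n/2) exp(−SS/(2σ²)), so the posterior is Inverse-Gamma(α + n/2, β + SS/2) = Inverse-Gamma(9, 44.61).
The mode of Inverse-Gamma(a, b) is b/(a+1) = 44.61/10 ≈ 4.461.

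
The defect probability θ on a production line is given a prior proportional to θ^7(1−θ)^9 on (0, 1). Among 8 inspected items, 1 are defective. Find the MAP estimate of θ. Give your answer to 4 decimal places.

The prior density ∝ θ^7(1−θ)^9 is the kernel of Beta(8, 10).
Data: 1 success in 8 trials. The binomial likelihood contributes θ(1−θ)^7, so the posterior is Beta(8+1, 10+7) = Beta(9, 17).
For Beta(a, b) with a, b > 1 the mode is (a−1)/(a+b−2) = 8/24 ≈ 0.3333.

θ̂_MAP = 0.3333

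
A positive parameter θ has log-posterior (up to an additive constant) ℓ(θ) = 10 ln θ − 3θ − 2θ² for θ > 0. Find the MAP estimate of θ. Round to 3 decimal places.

ℓ'(θ) = 10/θ − 3 − 4θ. Setting this to zero and multiplying by θ: 4θ² + 3θ − 10 = 0.
θ = (−3 + √(3² + 4·4·10)) / (2·4) = (−3 + √169) / 8 = (−3 + 13)/8 = 5/4.
ℓ''(θ) = −10/θ² − 4 < 0, confirming a maximum.

θ̂_MAP = 1.250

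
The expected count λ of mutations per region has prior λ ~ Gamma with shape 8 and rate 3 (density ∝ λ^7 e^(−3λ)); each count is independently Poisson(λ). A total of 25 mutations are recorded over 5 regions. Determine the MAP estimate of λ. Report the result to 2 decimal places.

λ̂_MAP = 4.00

Σxᵢ = 25, n = 5.
Posterior ∝ λ^7e^(−3λ) · λ^25e^(−5λ) = λ^32e^(−8λ), i.e. Gamma(shape=33, rate=8).
The mode of a Gamma(a, b) with a ≥ 1 (shape–rate) is (a−1)/b = 32/8 ≈ 4.00.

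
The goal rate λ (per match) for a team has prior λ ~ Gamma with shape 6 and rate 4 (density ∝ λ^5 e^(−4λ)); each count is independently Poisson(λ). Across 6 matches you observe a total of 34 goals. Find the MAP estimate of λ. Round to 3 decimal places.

λ̂_MAP = 3.900

Σxᵢ = 34, n = 6.
Posterior ∝ λ^5e^(−4λ) · λ^34e^(−6λ) = λ^39e^(−10λ), i.e. Gamma(shape=40, rate=10).
The mode of a Gamma(a, b) with a ≥ 1 (shape–rate) is (a−1)/b = 39/10 ≈ 3.900.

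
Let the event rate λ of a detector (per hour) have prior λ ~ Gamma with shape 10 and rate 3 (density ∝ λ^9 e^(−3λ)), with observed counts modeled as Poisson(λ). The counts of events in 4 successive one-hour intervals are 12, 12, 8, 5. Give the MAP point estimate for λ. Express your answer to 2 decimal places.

λ̂_MAP = 6.57

Σxᵢ = 12+12+8+5 = 37, with n = 4.
Posterior ∝ λ^9e^(−3λ) · λ^37e^(−4λ) = λ^46e^(−7λ), i.e. Gamma(shape=47, rate=7).
The mode of a Gamma(a, b) with a ≥ 1 (shape–rate) is (a−1)/b = 46/7 ≈ 6.57.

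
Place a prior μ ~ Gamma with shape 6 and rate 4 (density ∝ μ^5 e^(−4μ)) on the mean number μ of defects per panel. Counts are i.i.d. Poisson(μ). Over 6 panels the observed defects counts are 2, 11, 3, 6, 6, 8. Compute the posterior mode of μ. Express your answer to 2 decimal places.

μ̂_MAP = 4.10

Σxᵢ = 2+11+3+6+6+8 = 36, with n = 6.
Posterior ∝ μ^5e^(−4μ) · μ^36e^(−6μ) = μ^41e^(−10μ), i.e. Gamma(shape=42, rate=10).
The mode of a Gamma(a, b) with a ≥ 1 (shape–rate) is (a−1)/b = 41/10 ≈ 4.10.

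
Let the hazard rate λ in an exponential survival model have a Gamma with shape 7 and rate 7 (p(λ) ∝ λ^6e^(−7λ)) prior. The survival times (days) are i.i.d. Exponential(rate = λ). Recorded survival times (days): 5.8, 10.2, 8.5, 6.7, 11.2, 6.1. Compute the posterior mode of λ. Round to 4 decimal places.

The Exponential(rate=λ) likelihood is ∝ λ^n e^(−λΣtᵢ). Here n = 6 and Σtᵢ = 5.8 + 10.2 + 8.5 + 6.7 + 11.2 + 6.1 = 48.5.
Posterior ∝ λ^6e^(−7λ) · λ^6e^(−48.5λ) = λ^12e^(−55.5λ), i.e. Gamma(13, 55.5).
Mode = (a−1)/b = 12/55.5 ≈ 0.2162.

λ̂_MAP = 0.2162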